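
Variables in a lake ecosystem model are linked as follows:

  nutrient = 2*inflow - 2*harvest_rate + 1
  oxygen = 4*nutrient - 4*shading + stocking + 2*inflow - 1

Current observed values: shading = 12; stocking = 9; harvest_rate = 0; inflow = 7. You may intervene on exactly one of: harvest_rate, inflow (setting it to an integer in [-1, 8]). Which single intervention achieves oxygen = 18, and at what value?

Intervening on harvest_rate: with other inputs at their observed values, oxygen = -8*harvest_rate + 34. Solving for 18 gives harvest_rate = 2, within [-1, 8].
Intervening on inflow: oxygen = 10*inflow - 36. Reaching 18 requires inflow = 27/5, not an integer.

set harvest_rate = 2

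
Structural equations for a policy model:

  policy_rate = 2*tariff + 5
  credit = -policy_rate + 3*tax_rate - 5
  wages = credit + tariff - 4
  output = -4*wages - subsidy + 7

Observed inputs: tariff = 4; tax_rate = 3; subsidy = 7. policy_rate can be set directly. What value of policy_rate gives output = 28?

Intervening on policy_rate fixes its value directly, overriding its dependence on tariff.
Substituting into the credit equation gives credit = -policy_rate + 4.
Substituting into the wages equation gives wages = -policy_rate + 4.
Substituting into the output equation gives output = 4*policy_rate - 16.
Solve 4*policy_rate - 16 = 28: policy_rate = (28 + 16) / 4 = 11.

policy_rate = 11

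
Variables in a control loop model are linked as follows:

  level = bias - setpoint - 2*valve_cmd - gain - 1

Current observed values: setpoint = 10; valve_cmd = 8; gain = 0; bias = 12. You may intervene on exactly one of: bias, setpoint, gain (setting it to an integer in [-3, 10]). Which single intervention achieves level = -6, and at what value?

Intervening on bias: level = bias - 27. Reaching -6 requires bias = 21, outside [-3, 10].
Intervening on setpoint: with other inputs at their observed values, level = -setpoint - 5. Solving for -6 gives setpoint = 1, within [-3, 10].
Intervening on gain: level = -gain - 15. Reaching -6 requires gain = -9, outside [-3, 10].

set setpoint = 1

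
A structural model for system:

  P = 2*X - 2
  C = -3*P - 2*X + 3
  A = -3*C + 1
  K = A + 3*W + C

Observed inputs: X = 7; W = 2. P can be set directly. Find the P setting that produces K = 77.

P = 8

Intervening on P fixes its value directly, overriding its dependence on X.
Substituting into the C equation gives C = -3*P - 11.
This gives A = 9*P + 34.
Substituting into the K equation gives K = 6*P + 29.
Solve 6*P + 29 = 77: P = (77 - 29) / 6 = 8.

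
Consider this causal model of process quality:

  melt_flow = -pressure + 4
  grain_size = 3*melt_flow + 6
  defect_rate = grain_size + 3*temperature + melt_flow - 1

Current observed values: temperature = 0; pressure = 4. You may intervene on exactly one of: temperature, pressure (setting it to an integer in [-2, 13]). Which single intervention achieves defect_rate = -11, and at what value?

Intervening on temperature: defect_rate = 3*temperature + 5. Reaching -11 requires temperature = -16/3, not an integer.
Intervening on pressure: with other inputs at their observed values, defect_rate = -4*pressure + 21. Solving for -11 gives pressure = 8, within [-2, 13].

set pressure = 8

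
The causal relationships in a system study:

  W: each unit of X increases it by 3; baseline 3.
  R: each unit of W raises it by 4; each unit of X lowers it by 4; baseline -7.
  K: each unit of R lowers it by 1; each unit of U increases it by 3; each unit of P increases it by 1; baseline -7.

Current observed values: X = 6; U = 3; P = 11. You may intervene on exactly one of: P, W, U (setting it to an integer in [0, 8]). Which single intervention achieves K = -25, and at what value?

set U = 8

Intervening on P: K = P - 51. Reaching -25 requires P = 26, outside [0, 8].
Intervening on W: K = -4*W + 44. Reaching -25 requires W = 69/4, not an integer.
Intervening on U: with other inputs at their observed values, K = 3*U - 49. Solving for -25 gives U = 8, within [0, 8].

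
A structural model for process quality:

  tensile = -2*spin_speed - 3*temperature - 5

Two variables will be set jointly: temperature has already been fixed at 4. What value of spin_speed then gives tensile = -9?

spin_speed = -4

With temperature held at 4:
Substituting into the tensile equation gives tensile = -2*spin_speed - 17.
Solve -2*spin_speed - 17 = -9: spin_speed = (-9 + 17) / -2 = -4.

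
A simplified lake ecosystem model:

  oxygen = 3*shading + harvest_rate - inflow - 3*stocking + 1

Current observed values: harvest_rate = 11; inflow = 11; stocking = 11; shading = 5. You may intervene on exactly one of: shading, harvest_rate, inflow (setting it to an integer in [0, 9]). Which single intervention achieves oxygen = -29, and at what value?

Intervening on shading: with other inputs at their observed values, oxygen = 3*shading - 32. Solving for -29 gives shading = 1, within [0, 9].
Intervening on harvest_rate: oxygen = harvest_rate - 28. Reaching -29 requires harvest_rate = -1, outside [0, 9].
Intervening on inflow: oxygen = -inflow - 6. Reaching -29 requires inflow = 23, outside [0, 9].

set shading = 1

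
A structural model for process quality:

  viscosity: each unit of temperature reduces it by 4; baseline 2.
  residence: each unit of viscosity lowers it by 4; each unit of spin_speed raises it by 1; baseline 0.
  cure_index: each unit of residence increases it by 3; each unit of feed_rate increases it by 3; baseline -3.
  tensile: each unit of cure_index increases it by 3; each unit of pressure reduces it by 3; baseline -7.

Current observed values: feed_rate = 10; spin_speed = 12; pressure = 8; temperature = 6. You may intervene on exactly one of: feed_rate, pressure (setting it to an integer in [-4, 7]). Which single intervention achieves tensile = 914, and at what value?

Intervening on feed_rate: with other inputs at their observed values, tensile = 9*feed_rate + 860. Solving for 914 gives feed_rate = 6, within [-4, 7].
Intervening on pressure: tensile = -3*pressure + 974. Reaching 914 requires pressure = 20, outside [-4, 7].

set feed_rate = 6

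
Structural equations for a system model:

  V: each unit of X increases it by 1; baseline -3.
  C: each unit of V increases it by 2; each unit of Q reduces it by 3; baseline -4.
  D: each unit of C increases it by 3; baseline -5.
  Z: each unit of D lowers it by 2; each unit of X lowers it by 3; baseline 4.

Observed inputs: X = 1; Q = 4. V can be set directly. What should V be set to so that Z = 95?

Intervening on V fixes its value directly, overriding its dependence on X.
Substituting into the C equation gives C = 2*V - 16.
Substituting into the D equation gives D = 6*V - 53.
Substituting into the Z equation gives Z = -12*V + 107.
Solve -12*V + 107 = 95: V = (95 - 107) / -12 = 1.

V = 1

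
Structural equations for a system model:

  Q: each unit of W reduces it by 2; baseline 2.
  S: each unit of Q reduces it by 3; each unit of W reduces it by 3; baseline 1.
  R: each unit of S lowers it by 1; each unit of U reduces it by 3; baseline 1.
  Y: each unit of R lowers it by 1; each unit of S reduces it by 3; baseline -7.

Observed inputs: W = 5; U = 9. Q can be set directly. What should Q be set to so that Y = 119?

Intervening on Q fixes its value directly, overriding its dependence on W.
Substituting into the S equation gives S = -3*Q - 14.
So R = 3*Q - 12.
Y becomes 6*Q + 47.
Solve 6*Q + 47 = 119: Q = (119 - 47) / 6 = 12.

Q = 12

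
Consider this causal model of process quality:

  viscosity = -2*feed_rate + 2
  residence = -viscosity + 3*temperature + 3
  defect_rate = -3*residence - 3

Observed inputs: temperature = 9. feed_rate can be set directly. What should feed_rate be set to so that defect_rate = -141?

Substituting into the residence equation gives residence = 2*feed_rate + 28.
Substituting into the defect_rate equation gives defect_rate = -6*feed_rate - 87.
Solve -6*feed_rate - 87 = -141: feed_rate = (-141 + 87) / -6 = 9.

feed_rate = 9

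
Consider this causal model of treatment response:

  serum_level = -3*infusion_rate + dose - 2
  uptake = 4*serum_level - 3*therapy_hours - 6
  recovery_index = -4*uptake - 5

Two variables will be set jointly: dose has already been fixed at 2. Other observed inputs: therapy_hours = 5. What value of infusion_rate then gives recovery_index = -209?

With dose held at 2:
Substituting into the serum_level equation gives serum_level = -3*infusion_rate.
This gives uptake = -12*infusion_rate - 21.
This gives recovery_index = 48*infusion_rate + 79.
Solve 48*infusion_rate + 79 = -209: infusion_rate = (-209 - 79) / 48 = -6.

infusion_rate = -6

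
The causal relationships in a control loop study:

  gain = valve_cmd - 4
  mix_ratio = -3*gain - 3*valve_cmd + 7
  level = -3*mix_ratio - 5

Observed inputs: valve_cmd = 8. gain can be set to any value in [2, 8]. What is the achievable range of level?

64 to 118

Intervening on gain fixes its value directly, overriding its dependence on valve_cmd.
Substituting into the mix_ratio equation gives mix_ratio = -3*gain - 17.
So level = 9*gain + 46.
Linear in gain, so extremes are at the endpoints: gain = 2 gives level = 64; gain = 8 gives level = 118.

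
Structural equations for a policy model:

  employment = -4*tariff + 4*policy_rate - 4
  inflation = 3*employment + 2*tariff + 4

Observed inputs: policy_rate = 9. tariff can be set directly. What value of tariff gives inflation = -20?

tariff = 12

Substituting into the employment equation gives employment = -4*tariff + 32.
inflation becomes -10*tariff + 100.
Solve -10*tariff + 100 = -20: tariff = (-20 - 100) / -10 = 12.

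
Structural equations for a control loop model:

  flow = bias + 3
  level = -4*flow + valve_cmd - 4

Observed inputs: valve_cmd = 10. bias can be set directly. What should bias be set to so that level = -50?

Substituting into the level equation gives level = -4*bias - 6.
Solve -4*bias - 6 = -50: bias = (-50 + 6) / -4 = 11.

bias = 11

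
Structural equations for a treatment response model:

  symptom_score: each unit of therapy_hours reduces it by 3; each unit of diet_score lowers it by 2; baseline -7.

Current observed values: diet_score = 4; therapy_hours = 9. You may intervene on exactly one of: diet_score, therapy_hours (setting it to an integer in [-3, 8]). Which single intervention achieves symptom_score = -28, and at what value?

Intervening on diet_score: with other inputs at their observed values, symptom_score = -2*diet_score - 34. Solving for -28 gives diet_score = -3, within [-3, 8].
Intervening on therapy_hours: symptom_score = -3*therapy_hours - 15. Reaching -28 requires therapy_hours = 13/3, not an integer.

set diet_score = -3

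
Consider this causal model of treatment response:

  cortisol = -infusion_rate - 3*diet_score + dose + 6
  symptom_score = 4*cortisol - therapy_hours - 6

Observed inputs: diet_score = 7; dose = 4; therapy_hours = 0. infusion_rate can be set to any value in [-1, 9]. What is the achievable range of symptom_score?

Substituting into the cortisol equation gives cortisol = -infusion_rate - 11.
This gives symptom_score = -4*infusion_rate - 50.
Linear in infusion_rate, so extremes are at the endpoints: infusion_rate = -1 gives symptom_score = -46; infusion_rate = 9 gives symptom_score = -86.

-86 to -46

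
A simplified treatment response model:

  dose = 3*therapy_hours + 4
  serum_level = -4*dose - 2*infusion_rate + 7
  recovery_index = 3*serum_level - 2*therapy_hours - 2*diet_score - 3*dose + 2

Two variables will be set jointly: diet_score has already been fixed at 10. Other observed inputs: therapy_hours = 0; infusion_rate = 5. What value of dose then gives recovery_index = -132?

With diet_score held at 10:
Intervening on dose fixes its value directly, overriding its dependence on therapy_hours.
Substituting into the serum_level equation gives serum_level = -4*dose - 3.
recovery_index becomes -15*dose - 27.
Solve -15*dose - 27 = -132: dose = (-132 + 27) / -15 = 7.

dose = 7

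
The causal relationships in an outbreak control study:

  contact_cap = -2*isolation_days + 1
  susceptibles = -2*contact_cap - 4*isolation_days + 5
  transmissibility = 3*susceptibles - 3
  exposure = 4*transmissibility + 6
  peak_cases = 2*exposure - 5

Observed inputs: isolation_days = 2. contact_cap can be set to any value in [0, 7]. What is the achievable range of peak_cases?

Intervening on contact_cap fixes its value directly, overriding its dependence on isolation_days.
Substituting into the susceptibles equation gives susceptibles = -2*contact_cap - 3.
Substituting into the transmissibility equation gives transmissibility = -6*contact_cap - 12.
Substituting into the exposure equation gives exposure = -24*contact_cap - 42.
This gives peak_cases = -48*contact_cap - 89.
Linear in contact_cap, so extremes are at the endpoints: contact_cap = 0 gives peak_cases = -89; contact_cap = 7 gives peak_cases = -425.

-425 to -89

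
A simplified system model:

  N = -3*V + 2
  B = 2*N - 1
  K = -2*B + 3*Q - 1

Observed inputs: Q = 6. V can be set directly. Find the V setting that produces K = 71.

Substituting into the B equation gives B = -6*V + 3.
Substituting into the K equation gives K = 12*V + 11.
Solve 12*V + 11 = 71: V = (71 - 11) / 12 = 5.

V = 5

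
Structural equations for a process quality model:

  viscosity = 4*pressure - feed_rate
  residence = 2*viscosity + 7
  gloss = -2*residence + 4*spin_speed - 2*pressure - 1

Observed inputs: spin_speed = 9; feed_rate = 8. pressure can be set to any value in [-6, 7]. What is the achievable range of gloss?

-73 to 161

Substituting into the viscosity equation gives viscosity = 4*pressure - 8.
Substituting into the residence equation gives residence = 8*pressure - 9.
So gloss = -18*pressure + 53.
Linear in pressure, so extremes are at the endpoints: pressure = -6 gives gloss = 161; pressure = 7 gives gloss = -73.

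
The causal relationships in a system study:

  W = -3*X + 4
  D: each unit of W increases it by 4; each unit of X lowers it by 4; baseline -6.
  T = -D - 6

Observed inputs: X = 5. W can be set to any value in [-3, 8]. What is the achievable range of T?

Intervening on W fixes its value directly, overriding its dependence on X.
Substituting into the D equation gives D = 4*W - 26.
So T = -4*W + 20.
Linear in W, so extremes are at the endpoints: W = -3 gives T = 32; W = 8 gives T = -12.

-12 to 32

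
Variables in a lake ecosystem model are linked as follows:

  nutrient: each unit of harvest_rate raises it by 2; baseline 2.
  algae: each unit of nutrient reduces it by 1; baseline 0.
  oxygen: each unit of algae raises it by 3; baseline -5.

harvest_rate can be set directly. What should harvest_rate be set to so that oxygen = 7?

harvest_rate = -3

Substituting into the algae equation gives algae = -2*harvest_rate - 2.
Substituting into the oxygen equation gives oxygen = -6*harvest_rate - 11.
Solve -6*harvest_rate - 11 = 7: harvest_rate = (7 + 11) / -6 = -3.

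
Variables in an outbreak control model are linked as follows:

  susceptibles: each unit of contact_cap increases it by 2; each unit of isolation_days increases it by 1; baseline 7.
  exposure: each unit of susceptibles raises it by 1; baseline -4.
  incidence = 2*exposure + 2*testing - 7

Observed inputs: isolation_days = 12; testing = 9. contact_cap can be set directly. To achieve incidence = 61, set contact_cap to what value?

Substituting into the susceptibles equation gives susceptibles = 2*contact_cap + 19.
So exposure = 2*contact_cap + 15.
Substituting into the incidence equation gives incidence = 4*contact_cap + 41.
Solve 4*contact_cap + 41 = 61: contact_cap = (61 - 41) / 4 = 5.

contact_cap = 5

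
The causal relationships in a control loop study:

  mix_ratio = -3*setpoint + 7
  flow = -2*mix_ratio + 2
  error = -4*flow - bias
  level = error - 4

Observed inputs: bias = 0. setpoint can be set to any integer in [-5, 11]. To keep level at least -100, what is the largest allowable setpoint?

setpoint = 6

Substituting into the flow equation gives flow = 6*setpoint - 12.
Substituting into the error equation gives error = -24*setpoint + 48.
Substituting into the level equation gives level = -24*setpoint + 44.
Require -24*setpoint + 44 ≥ -100, so setpoint ≤ 6.
The largest integer in [-5, 11] satisfying this is 6.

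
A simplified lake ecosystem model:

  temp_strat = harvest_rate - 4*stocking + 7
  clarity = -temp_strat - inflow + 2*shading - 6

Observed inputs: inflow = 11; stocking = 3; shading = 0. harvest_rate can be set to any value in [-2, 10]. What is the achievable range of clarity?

Substituting into the temp_strat equation gives temp_strat = harvest_rate - 5.
Substituting into the clarity equation gives clarity = -harvest_rate - 12.
Linear in harvest_rate, so extremes are at the endpoints: harvest_rate = -2 gives clarity = -10; harvest_rate = 10 gives clarity = -22.

-22 to -10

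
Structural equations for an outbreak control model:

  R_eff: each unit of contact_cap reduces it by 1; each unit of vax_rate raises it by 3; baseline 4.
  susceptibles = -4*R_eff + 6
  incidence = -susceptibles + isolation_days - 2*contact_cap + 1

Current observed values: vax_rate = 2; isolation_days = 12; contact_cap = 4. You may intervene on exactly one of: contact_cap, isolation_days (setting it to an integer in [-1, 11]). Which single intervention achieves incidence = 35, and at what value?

set contact_cap = 2

Intervening on contact_cap: with other inputs at their observed values, incidence = -6*contact_cap + 47. Solving for 35 gives contact_cap = 2, within [-1, 11].
Intervening on isolation_days: incidence = isolation_days + 11. Reaching 35 requires isolation_days = 24, outside [-1, 11].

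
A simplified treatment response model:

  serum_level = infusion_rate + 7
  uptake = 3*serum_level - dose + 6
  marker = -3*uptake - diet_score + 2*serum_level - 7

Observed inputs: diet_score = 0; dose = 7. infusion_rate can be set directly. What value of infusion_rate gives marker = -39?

Substituting into the uptake equation gives uptake = 3*infusion_rate + 20.
marker becomes -7*infusion_rate - 53.
Solve -7*infusion_rate - 53 = -39: infusion_rate = (-39 + 53) / -7 = -2.

infusion_rate = -2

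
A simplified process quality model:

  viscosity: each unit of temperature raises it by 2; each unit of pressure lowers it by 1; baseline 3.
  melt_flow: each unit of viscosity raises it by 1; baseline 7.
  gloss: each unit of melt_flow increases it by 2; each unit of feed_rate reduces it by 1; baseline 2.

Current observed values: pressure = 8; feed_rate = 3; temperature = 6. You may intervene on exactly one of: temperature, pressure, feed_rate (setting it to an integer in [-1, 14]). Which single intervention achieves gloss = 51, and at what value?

Intervening on temperature: with other inputs at their observed values, gloss = 4*temperature + 3. Solving for 51 gives temperature = 12, within [-1, 14].
Intervening on pressure: gloss = -2*pressure + 43. Reaching 51 requires pressure = -4, outside [-1, 14].
Intervening on feed_rate: gloss = -feed_rate + 30. Reaching 51 requires feed_rate = -21, outside [-1, 14].

set temperature = 12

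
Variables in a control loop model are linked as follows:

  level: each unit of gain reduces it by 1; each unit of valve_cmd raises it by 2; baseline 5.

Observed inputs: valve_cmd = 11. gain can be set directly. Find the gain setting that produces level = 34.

gain = -7

Substituting into the level equation gives level = -gain + 27.
Solve -gain + 27 = 34: gain = (34 - 27) / -1 = -7.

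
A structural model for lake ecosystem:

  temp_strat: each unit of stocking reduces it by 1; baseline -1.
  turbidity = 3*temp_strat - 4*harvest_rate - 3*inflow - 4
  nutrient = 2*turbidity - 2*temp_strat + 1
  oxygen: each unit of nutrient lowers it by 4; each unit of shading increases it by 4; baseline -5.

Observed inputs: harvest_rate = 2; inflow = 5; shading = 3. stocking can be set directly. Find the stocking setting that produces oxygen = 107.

Substituting into the turbidity equation gives turbidity = -3*stocking - 30.
Substituting into the nutrient equation gives nutrient = -4*stocking - 57.
This gives oxygen = 16*stocking + 235.
Solve 16*stocking + 235 = 107: stocking = (107 - 235) / 16 = -8.

stocking = -8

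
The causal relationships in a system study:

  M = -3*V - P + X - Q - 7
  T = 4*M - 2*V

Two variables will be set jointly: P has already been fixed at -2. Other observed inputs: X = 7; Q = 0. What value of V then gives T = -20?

With P held at -2:
Substituting into the M equation gives M = -3*V + 2.
So T = -14*V + 8.
Solve -14*V + 8 = -20: V = (-20 - 8) / -14 = 2.

V = 2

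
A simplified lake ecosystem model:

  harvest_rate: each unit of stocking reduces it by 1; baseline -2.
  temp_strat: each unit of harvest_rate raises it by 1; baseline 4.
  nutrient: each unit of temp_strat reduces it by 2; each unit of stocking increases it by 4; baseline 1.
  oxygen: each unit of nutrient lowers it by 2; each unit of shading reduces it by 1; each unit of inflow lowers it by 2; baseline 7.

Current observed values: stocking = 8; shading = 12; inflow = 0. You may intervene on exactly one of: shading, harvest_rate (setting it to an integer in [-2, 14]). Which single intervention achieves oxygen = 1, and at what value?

set harvest_rate = 14

Intervening on shading: oxygen = -shading - 83. Reaching 1 requires shading = -84, outside [-2, 14].
Intervening on harvest_rate: with other inputs at their observed values, oxygen = 4*harvest_rate - 55. Solving for 1 gives harvest_rate = 14, within [-2, 14].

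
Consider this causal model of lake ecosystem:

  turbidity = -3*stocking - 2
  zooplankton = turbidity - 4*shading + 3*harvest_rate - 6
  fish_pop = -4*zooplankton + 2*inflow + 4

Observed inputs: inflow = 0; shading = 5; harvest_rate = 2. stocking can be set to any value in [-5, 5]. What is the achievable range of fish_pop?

Substituting into the zooplankton equation gives zooplankton = -3*stocking - 22.
fish_pop becomes 12*stocking + 92.
Linear in stocking, so extremes are at the endpoints: stocking = -5 gives fish_pop = 32; stocking = 5 gives fish_pop = 152.

32 to 152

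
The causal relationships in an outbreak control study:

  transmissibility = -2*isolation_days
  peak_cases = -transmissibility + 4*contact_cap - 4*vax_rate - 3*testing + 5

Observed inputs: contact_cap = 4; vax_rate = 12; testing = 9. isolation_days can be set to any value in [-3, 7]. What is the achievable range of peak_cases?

-60 to -40

Substituting into the peak_cases equation gives peak_cases = 2*isolation_days - 54.
Linear in isolation_days, so extremes are at the endpoints: isolation_days = -3 gives peak_cases = -60; isolation_days = 7 gives peak_cases = -40.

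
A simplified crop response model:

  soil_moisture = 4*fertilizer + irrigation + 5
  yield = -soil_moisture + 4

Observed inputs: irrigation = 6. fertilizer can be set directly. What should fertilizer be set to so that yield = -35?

fertilizer = 7

Substituting into the soil_moisture equation gives soil_moisture = 4*fertilizer + 11.
yield becomes -4*fertilizer - 7.
Solve -4*fertilizer - 7 = -35: fertilizer = (-35 + 7) / -4 = 7.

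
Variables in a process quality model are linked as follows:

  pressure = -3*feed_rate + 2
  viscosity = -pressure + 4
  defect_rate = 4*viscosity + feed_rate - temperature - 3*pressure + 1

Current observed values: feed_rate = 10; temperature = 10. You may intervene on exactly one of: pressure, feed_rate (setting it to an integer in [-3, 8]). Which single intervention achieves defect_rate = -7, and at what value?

set feed_rate = 0

Intervening on pressure: defect_rate = -7*pressure + 17. Reaching -7 requires pressure = 24/7, not an integer.
Intervening on feed_rate: with other inputs at their observed values, defect_rate = 22*feed_rate - 7. Solving for -7 gives feed_rate = 0, within [-3, 8].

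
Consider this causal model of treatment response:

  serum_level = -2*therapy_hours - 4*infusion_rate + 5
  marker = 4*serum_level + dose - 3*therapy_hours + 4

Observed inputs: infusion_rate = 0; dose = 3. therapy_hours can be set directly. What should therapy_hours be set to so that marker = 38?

Substituting into the serum_level equation gives serum_level = -2*therapy_hours + 5.
Substituting into the marker equation gives marker = -11*therapy_hours + 27.
Solve -11*therapy_hours + 27 = 38: therapy_hours = (38 - 27) / -11 = -1.

therapy_hours = -1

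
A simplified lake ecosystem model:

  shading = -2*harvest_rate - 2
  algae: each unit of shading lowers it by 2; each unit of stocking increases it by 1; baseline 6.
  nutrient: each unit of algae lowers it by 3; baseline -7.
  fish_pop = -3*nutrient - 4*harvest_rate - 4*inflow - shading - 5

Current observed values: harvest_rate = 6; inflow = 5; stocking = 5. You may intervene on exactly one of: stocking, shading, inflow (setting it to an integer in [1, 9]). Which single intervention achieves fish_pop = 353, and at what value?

Intervening on stocking: fish_pop = 9*stocking + 292. Reaching 353 requires stocking = 61/9, not an integer.
Intervening on shading: fish_pop = -19*shading + 71. Reaching 353 requires shading = -282/19, not an integer.
Intervening on inflow: with other inputs at their observed values, fish_pop = -4*inflow + 357. Solving for 353 gives inflow = 1, within [1, 9].

set inflow = 1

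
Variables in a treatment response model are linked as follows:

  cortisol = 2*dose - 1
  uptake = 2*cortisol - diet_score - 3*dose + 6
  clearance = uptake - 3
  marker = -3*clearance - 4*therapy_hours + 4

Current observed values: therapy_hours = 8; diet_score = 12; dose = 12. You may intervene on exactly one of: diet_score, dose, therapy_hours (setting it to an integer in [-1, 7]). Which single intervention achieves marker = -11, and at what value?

Intervening on diet_score: marker = 3*diet_score - 67. Reaching -11 requires diet_score = 56/3, not an integer.
Intervening on dose: marker = -3*dose + 5. Reaching -11 requires dose = 16/3, not an integer.
Intervening on therapy_hours: with other inputs at their observed values, marker = -4*therapy_hours + 1. Solving for -11 gives therapy_hours = 3, within [-1, 7].

set therapy_hours = 3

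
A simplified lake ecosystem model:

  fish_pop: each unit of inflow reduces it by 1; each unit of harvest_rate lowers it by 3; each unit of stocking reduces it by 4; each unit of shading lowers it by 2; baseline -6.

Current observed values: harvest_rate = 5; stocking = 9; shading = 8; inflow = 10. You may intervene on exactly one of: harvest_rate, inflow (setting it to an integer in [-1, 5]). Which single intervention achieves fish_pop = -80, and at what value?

Intervening on harvest_rate: with other inputs at their observed values, fish_pop = -3*harvest_rate - 68. Solving for -80 gives harvest_rate = 4, within [-1, 5].
Intervening on inflow: fish_pop = -inflow - 73. Reaching -80 requires inflow = 7, outside [-1, 5].

set harvest_rate = 4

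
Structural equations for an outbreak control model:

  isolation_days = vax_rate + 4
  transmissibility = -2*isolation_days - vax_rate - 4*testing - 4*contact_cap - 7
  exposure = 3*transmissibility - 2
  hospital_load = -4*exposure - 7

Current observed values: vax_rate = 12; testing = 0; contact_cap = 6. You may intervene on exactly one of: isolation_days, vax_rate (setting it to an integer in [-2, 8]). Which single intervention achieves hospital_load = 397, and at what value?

set vax_rate = -2

Intervening on isolation_days: hospital_load = 24*isolation_days + 517. Reaching 397 requires isolation_days = -5, outside [-2, 8].
Intervening on vax_rate: with other inputs at their observed values, hospital_load = 36*vax_rate + 469. Solving for 397 gives vax_rate = -2, within [-2, 8].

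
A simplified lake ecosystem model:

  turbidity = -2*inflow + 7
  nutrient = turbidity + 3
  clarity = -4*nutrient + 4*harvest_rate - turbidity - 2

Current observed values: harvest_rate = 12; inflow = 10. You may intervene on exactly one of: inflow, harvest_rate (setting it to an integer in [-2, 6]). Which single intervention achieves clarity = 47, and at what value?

Intervening on inflow: clarity = 10*inflow - 1. Reaching 47 requires inflow = 24/5, not an integer.
Intervening on harvest_rate: with other inputs at their observed values, clarity = 4*harvest_rate + 51. Solving for 47 gives harvest_rate = -1, within [-2, 6].

set harvest_rate = -1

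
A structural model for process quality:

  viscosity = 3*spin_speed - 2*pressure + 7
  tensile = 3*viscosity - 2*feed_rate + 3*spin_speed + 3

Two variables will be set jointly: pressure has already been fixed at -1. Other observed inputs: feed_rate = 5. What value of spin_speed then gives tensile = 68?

With pressure held at -1:
Substituting into the viscosity equation gives viscosity = 3*spin_speed + 9.
This gives tensile = 12*spin_speed + 20.
Solve 12*spin_speed + 20 = 68: spin_speed = (68 - 20) / 12 = 4.

spin_speed = 4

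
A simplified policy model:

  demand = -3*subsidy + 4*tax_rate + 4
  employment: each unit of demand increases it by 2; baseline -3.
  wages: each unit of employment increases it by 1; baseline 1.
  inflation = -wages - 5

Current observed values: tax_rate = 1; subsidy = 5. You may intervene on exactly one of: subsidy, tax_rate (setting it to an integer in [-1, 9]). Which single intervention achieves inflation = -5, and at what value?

set tax_rate = 3

Intervening on subsidy: inflation = 6*subsidy - 19. Reaching -5 requires subsidy = 7/3, not an integer.
Intervening on tax_rate: with other inputs at their observed values, inflation = -8*tax_rate + 19. Solving for -5 gives tax_rate = 3, within [-1, 9].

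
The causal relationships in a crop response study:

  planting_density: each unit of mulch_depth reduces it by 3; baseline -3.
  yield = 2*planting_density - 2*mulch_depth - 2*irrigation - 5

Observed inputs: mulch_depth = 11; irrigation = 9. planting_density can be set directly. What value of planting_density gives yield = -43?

planting_density = 1

Intervening on planting_density fixes its value directly, overriding its dependence on mulch_depth.
Substituting into the yield equation gives yield = 2*planting_density - 45.
Solve 2*planting_density - 45 = -43: planting_density = (-43 + 45) / 2 = 1.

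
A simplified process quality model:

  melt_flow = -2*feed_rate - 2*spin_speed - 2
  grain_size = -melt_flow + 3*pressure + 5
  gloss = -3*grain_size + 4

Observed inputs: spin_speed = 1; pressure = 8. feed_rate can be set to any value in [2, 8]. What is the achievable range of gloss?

Substituting into the melt_flow equation gives melt_flow = -2*feed_rate - 4.
Substituting into the grain_size equation gives grain_size = 2*feed_rate + 33.
So gloss = -6*feed_rate - 95.
Linear in feed_rate, so extremes are at the endpoints: feed_rate = 2 gives gloss = -107; feed_rate = 8 gives gloss = -143.

-143 to -107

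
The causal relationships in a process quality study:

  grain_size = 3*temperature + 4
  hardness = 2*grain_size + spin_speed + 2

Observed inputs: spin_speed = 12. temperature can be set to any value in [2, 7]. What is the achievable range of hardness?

34 to 64

Substituting into the hardness equation gives hardness = 6*temperature + 22.
Linear in temperature, so extremes are at the endpoints: temperature = 2 gives hardness = 34; temperature = 7 gives hardness = 64.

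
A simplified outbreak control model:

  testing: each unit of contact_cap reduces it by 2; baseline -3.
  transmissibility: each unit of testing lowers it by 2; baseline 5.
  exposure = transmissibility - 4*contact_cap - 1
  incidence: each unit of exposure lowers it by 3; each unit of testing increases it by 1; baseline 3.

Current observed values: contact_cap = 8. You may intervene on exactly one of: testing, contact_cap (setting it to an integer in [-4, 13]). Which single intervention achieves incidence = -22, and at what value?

Intervening on testing: incidence = 7*testing + 87. Reaching -22 requires testing = -109/7, not an integer.
Intervening on contact_cap: with other inputs at their observed values, incidence = -2*contact_cap - 30. Solving for -22 gives contact_cap = -4, within [-4, 13].

set contact_cap = -4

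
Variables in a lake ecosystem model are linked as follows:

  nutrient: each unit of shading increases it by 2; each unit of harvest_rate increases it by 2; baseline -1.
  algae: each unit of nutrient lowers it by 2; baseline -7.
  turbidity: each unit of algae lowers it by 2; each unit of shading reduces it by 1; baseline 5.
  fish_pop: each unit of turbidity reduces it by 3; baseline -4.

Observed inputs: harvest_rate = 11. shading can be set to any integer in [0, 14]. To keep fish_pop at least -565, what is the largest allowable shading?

Substituting into the nutrient equation gives nutrient = 2*shading + 21.
Substituting into the algae equation gives algae = -4*shading - 49.
So turbidity = 7*shading + 103.
fish_pop becomes -21*shading - 313.
Require -21*shading - 313 ≥ -565, so shading ≤ 12.
The largest integer in [0, 14] satisfying this is 12.

shading = 12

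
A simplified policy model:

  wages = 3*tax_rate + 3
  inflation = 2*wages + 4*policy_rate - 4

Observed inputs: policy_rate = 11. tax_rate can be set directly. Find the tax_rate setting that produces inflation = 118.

tax_rate = 12

Substituting into the inflation equation gives inflation = 6*tax_rate + 46.
Solve 6*tax_rate + 46 = 118: tax_rate = (118 - 46) / 6 = 12.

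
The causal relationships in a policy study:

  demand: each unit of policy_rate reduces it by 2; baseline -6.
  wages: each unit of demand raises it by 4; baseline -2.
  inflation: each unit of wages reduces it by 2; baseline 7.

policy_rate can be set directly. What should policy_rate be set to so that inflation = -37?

Substituting into the wages equation gives wages = -8*policy_rate - 26.
Substituting into the inflation equation gives inflation = 16*policy_rate + 59.
Solve 16*policy_rate + 59 = -37: policy_rate = (-37 - 59) / 16 = -6.

policy_rate = -6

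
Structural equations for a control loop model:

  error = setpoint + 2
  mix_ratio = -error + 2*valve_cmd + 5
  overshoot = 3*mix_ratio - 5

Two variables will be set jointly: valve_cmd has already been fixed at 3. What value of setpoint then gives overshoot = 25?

With valve_cmd held at 3:
Substituting into the mix_ratio equation gives mix_ratio = -setpoint + 9.
Substituting into the overshoot equation gives overshoot = -3*setpoint + 22.
Solve -3*setpoint + 22 = 25: setpoint = (25 - 22) / -3 = -1.

setpoint = -1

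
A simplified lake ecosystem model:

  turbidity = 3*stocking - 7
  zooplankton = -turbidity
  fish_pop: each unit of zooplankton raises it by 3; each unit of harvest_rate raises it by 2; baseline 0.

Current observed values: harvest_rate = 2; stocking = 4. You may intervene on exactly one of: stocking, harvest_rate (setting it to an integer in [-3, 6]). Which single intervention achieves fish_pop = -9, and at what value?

set harvest_rate = 3

Intervening on stocking: fish_pop = -9*stocking + 25. Reaching -9 requires stocking = 34/9, not an integer.
Intervening on harvest_rate: with other inputs at their observed values, fish_pop = 2*harvest_rate - 15. Solving for -9 gives harvest_rate = 3, within [-3, 6].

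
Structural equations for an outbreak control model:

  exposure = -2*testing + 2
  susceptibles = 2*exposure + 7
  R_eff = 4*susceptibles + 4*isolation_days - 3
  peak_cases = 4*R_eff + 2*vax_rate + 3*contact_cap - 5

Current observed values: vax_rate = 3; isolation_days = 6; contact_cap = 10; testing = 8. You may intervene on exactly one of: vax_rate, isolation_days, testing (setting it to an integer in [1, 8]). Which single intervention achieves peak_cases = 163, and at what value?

set testing = 2

Intervening on vax_rate: peak_cases = 2*vax_rate - 227. Reaching 163 requires vax_rate = 195, outside [1, 8].
Intervening on isolation_days: peak_cases = 16*isolation_days - 317. Reaching 163 requires isolation_days = 30, outside [1, 8].
Intervening on testing: with other inputs at their observed values, peak_cases = -64*testing + 291. Solving for 163 gives testing = 2, within [1, 8].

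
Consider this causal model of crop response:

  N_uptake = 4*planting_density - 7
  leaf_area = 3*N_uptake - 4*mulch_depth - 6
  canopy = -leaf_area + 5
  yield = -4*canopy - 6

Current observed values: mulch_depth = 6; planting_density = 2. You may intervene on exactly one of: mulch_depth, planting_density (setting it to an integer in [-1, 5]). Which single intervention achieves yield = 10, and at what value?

set planting_density = 5

Intervening on mulch_depth: yield = -16*mulch_depth - 38. Reaching 10 requires mulch_depth = -3, outside [-1, 5].
Intervening on planting_density: with other inputs at their observed values, yield = 48*planting_density - 230. Solving for 10 gives planting_density = 5, within [-1, 5].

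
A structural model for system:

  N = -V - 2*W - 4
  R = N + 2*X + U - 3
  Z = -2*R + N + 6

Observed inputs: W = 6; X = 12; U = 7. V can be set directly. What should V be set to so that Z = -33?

Substituting into the N equation gives N = -V - 16.
Substituting into the R equation gives R = -V + 12.
Z becomes V - 34.
Solve V - 34 = -33: V = (-33 + 34) / 1 = 1.

V = 1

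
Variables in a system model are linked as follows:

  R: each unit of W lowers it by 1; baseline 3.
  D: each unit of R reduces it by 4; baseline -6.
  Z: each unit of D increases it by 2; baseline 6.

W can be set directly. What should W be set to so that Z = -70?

Substituting into the D equation gives D = 4*W - 18.
Substituting into the Z equation gives Z = 8*W - 30.
Solve 8*W - 30 = -70: W = (-70 + 30) / 8 = -5.

W = -5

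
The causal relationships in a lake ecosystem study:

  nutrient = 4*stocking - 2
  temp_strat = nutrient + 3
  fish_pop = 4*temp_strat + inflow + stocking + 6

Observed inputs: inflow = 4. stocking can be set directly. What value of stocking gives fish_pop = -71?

stocking = -5

Substituting into the temp_strat equation gives temp_strat = 4*stocking + 1.
This gives fish_pop = 17*stocking + 14.
Solve 17*stocking + 14 = -71: stocking = (-71 - 14) / 17 = -5.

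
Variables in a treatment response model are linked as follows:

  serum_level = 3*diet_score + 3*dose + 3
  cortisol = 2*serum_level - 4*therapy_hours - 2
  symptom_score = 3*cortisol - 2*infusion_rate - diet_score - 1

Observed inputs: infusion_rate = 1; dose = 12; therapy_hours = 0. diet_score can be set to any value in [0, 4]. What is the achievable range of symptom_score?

Substituting into the serum_level equation gives serum_level = 3*diet_score + 39.
cortisol becomes 6*diet_score + 76.
So symptom_score = 17*diet_score + 225.
Linear in diet_score, so extremes are at the endpoints: diet_score = 0 gives symptom_score = 225; diet_score = 4 gives symptom_score = 293.

225 to 293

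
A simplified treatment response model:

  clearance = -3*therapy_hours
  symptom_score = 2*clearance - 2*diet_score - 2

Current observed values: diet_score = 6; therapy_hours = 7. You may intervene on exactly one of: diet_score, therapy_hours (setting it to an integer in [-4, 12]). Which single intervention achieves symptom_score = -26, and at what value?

set therapy_hours = 2

Intervening on diet_score: symptom_score = -2*diet_score - 44. Reaching -26 requires diet_score = -9, outside [-4, 12].
Intervening on therapy_hours: with other inputs at their observed values, symptom_score = -6*therapy_hours - 14. Solving for -26 gives therapy_hours = 2, within [-4, 12].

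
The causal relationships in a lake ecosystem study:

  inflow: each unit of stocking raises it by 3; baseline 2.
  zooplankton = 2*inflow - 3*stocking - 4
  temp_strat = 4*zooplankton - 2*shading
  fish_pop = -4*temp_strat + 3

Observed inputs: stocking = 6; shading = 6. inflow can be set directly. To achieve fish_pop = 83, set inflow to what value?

Intervening on inflow fixes its value directly, overriding its dependence on stocking.
Substituting into the zooplankton equation gives zooplankton = 2*inflow - 22.
So temp_strat = 8*inflow - 100.
Substituting into the fish_pop equation gives fish_pop = -32*inflow + 403.
Solve -32*inflow + 403 = 83: inflow = (83 - 403) / -32 = 10.

inflow = 10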